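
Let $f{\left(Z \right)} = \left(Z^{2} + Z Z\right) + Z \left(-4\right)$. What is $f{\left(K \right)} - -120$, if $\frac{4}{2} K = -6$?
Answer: $150$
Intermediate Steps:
$K = -3$ ($K = \frac{1}{2} \left(-6\right) = -3$)
$f{\left(Z \right)} = - 4 Z + 2 Z^{2}$ ($f{\left(Z \right)} = \left(Z^{2} + Z^{2}\right) - 4 Z = 2 Z^{2} - 4 Z = - 4 Z + 2 Z^{2}$)
$f{\left(K \right)} - -120 = 2 \left(-3\right) \left(-2 - 3\right) - -120 = 2 \left(-3\right) \left(-5\right) + 120 = 30 + 120 = 150$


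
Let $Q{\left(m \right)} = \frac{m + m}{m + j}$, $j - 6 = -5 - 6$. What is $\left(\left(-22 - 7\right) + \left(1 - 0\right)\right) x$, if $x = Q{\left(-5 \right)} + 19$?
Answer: $-560$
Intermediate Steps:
$j = -5$ ($j = 6 - 11 = -5$)
$Q{\left(m \right)} = \frac{2 m}{-5 + m}$ ($Q{\left(m \right)} = \frac{m + m}{m - 5} = \frac{2 m}{-5 + m}$)
$x = 20$ ($x = 2 \left(-5\right) \frac{1}{-5 - 5} + 19 = 2 \left(-5\right) \frac{1}{-10} + 19 = 2 \left(-5\right) \left(- \frac{1}{10}\right) + 19 = 1 + 19 = 20$)
$\left(\left(-22 - 7\right) + \left(1 - 0\right)\right) x = \left(\left(-22 - 7\right) + \left(1 - 0\right)\right) 20 = \left(\left(-22 - 7\right) + \left(1 + 0\right)\right) 20 = \left(-29 + 1\right) 20 = \left(-28\right) 20 = -560$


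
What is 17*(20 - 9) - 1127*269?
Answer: -302976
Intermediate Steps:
17*(20 - 9) - 1127*269 = 17*11 - 303163 = 187 - 303163 = -302976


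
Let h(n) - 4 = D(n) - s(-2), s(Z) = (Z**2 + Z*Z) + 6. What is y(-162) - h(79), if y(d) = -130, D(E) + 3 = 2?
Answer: -119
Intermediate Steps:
D(E) = -1 (D(E) = -3 + 2 = -1)
s(Z) = 6 + 2*Z**2 (s(Z) = (Z**2 + Z**2) + 6 = 2*Z**2 + 6 = 6 + 2*Z**2)
h(n) = -11 (h(n) = 4 + (-1 - (6 + 2*(-2)**2)) = 4 + (-1 - (6 + 2*4)) = 4 + (-1 - (6 + 8)) = 4 + (-1 - 1*14) = 4 + (-1 - 14) = 4 - 15 = -11)
y(-162) - h(79) = -130 - 1*(-11) = -130 + 11 = -119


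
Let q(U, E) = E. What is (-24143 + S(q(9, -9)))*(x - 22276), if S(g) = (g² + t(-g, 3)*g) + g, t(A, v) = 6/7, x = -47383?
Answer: 11741094109/7 ≈ 1.6773e+9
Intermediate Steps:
t(A, v) = 6/7 (t(A, v) = 6*(⅐) = 6/7)
S(g) = g² + 13*g/7 (S(g) = (g² + 6*g/7) + g = g² + 13*g/7)
(-24143 + S(q(9, -9)))*(x - 22276) = (-24143 + (⅐)*(-9)*(13 + 7*(-9)))*(-47383 - 22276) = (-24143 + (⅐)*(-9)*(13 - 63))*(-69659) = (-24143 + (⅐)*(-9)*(-50))*(-69659) = (-24143 + 450/7)*(-69659) = -168551/7*(-69659) = 11741094109/7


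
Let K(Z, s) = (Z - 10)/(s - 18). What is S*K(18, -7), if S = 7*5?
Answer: -56/5 ≈ -11.200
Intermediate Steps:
K(Z, s) = (-10 + Z)/(-18 + s)
S = 35
S*K(18, -7) = 35*((-10 + 18)/(-18 - 7)) = 35*(8/(-25)) = 35*(-1/25*8) = 35*(-8/25) = -56/5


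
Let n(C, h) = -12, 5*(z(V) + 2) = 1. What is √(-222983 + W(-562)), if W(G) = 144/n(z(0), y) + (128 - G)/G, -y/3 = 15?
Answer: 2*I*√4402001285/281 ≈ 472.22*I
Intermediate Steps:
z(V) = -9/5 (z(V) = -2 + (⅕)*1 = -2 + ⅕ = -9/5)
y = -45 (y = -3*15 = -45)
W(G) = -12 + (128 - G)/G (W(G) = 144/(-12) + (128 - G)/G = 144*(-1/12) + (128 - G)/G = -12 + (128 - G)/G)
√(-222983 + W(-562)) = √(-222983 + (-13 + 128/(-562))) = √(-222983 + (-13 + 128*(-1/562))) = √(-222983 + (-13 - 64/281)) = √(-222983 - 3717/281) = √(-62661940/281) = 2*I*√4402001285/281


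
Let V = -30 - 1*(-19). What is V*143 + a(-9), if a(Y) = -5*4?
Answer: -1593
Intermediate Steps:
V = -11 (V = -30 + 19 = -11)
a(Y) = -20
V*143 + a(-9) = -11*143 - 20 = -1573 - 20 = -1593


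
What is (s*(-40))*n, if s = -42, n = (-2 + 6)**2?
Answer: 26880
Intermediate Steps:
n = 16 (n = 4**2 = 16)
(s*(-40))*n = -42*(-40)*16 = 1680*16 = 26880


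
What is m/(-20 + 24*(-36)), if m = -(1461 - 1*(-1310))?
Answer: 163/52 ≈ 3.1346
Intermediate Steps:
m = -2771 (m = -(1461 + 1310) = -1*2771 = -2771)
m/(-20 + 24*(-36)) = -2771/(-20 + 24*(-36)) = -2771/(-20 - 864) = -2771/(-884) = -2771*(-1/884) = 163/52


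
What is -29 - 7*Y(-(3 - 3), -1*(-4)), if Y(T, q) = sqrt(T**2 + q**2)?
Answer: -57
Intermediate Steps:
-29 - 7*Y(-(3 - 3), -1*(-4)) = -29 - 7*sqrt((-(3 - 3))**2 + (-1*(-4))**2) = -29 - 7*sqrt((-1*0)**2 + 4**2) = -29 - 7*sqrt(0**2 + 16) = -29 - 7*sqrt(0 + 16) = -29 - 7*sqrt(16) = -29 - 7*4 = -29 - 28 = -57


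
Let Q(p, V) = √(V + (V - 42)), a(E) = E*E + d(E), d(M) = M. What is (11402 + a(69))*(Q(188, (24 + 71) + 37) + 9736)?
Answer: 158034752 + 16232*√222 ≈ 1.5828e+8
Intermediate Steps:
a(E) = E + E² (a(E) = E*E + E = E² + E = E + E²)
Q(p, V) = √(-42 + 2*V) (Q(p, V) = √(V + (-42 + V)) = √(-42 + 2*V))
(11402 + a(69))*(Q(188, (24 + 71) + 37) + 9736) = (11402 + 69*(1 + 69))*(√(-42 + 2*((24 + 71) + 37)) + 9736) = (11402 + 69*70)*(√(-42 + 2*(95 + 37)) + 9736) = (11402 + 4830)*(√(-42 + 2*132) + 9736) = 16232*(√(-42 + 264) + 9736) = 16232*(√222 + 9736) = 16232*(9736 + √222) = 158034752 + 16232*√222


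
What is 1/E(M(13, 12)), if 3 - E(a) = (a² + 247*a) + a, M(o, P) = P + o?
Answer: -1/6822 ≈ -0.00014658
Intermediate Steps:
E(a) = 3 - a² - 248*a (E(a) = 3 - ((a² + 247*a) + a) = 3 - (a² + 248*a) = 3 + (-a² - 248*a) = 3 - a² - 248*a)
1/E(M(13, 12)) = 1/(3 - (12 + 13)² - 248*(12 + 13)) = 1/(3 - 1*25² - 248*25) = 1/(3 - 1*625 - 6200) = 1/(3 - 625 - 6200) = 1/(-6822) = -1/6822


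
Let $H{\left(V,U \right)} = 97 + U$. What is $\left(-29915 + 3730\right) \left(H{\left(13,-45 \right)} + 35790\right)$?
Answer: $-938522770$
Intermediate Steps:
$\left(-29915 + 3730\right) \left(H{\left(13,-45 \right)} + 35790\right) = \left(-29915 + 3730\right) \left(\left(97 - 45\right) + 35790\right) = - 26185 \left(52 + 35790\right) = \left(-26185\right) 35842 = -938522770$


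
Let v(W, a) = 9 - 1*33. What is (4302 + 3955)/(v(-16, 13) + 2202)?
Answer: 8257/2178 ≈ 3.7911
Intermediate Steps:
v(W, a) = -24 (v(W, a) = 9 - 33 = -24)
(4302 + 3955)/(v(-16, 13) + 2202) = (4302 + 3955)/(-24 + 2202) = 8257/2178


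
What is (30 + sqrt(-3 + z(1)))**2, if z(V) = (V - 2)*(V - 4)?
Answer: 900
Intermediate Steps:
z(V) = (-4 + V)*(-2 + V) (z(V) = (-2 + V)*(-4 + V) = (-4 + V)*(-2 + V))
(30 + sqrt(-3 + z(1)))**2 = (30 + sqrt(-3 + (8 + 1**2 - 6*1)))**2 = (30 + sqrt(-3 + (8 + 1 - 6)))**2 = (30 + sqrt(-3 + 3))**2 = (30 + sqrt(0))**2 = (30 + 0)**2 = 30**2 = 900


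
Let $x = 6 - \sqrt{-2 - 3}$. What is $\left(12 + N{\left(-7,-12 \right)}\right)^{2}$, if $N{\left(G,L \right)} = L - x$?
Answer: $\left(6 - i \sqrt{5}\right)^{2} \approx 31.0 - 26.833 i$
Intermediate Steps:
$x = 6 - i \sqrt{5}$ ($x = 6 - \sqrt{-5} = 6 - i \sqrt{5} \approx 6.0 - 2.2361 i$)
$N{\left(G,L \right)} = -6 + L + i \sqrt{5}$ ($N{\left(G,L \right)} = L - \left(6 - i \sqrt{5}\right) = -6 + L + i \sqrt{5}$)
$\left(12 + N{\left(-7,-12 \right)}\right)^{2} = \left(12 - \left(18 - i \sqrt{5}\right)\right)^{2} = \left(-6 + i \sqrt{5}\right)^{2}$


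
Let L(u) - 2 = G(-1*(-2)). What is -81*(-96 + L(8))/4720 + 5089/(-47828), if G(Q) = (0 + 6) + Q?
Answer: 38643721/28218520 ≈ 1.3694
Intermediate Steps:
G(Q) = 6 + Q
L(u) = 10 (L(u) = 2 + (6 - 1*(-2)) = 2 + (6 + 2) = 2 + 8 = 10)
-81*(-96 + L(8))/4720 + 5089/(-47828) = -81*(-96 + 10)/4720 + 5089/(-47828) = -81*(-86)*(1/4720) + 5089*(-1/47828) = 6966*(1/4720) - 5089/47828 = 3483/2360 - 5089/47828 = 38643721/28218520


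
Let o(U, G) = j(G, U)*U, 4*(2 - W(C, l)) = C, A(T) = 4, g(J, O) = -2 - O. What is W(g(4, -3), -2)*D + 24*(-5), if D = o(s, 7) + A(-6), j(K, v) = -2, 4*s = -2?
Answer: -445/4 ≈ -111.25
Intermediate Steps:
s = -½ (s = (¼)*(-2) = -½ ≈ -0.50000)
W(C, l) = 2 - C/4
o(U, G) = -2*U
D = 5 (D = -2*(-½) + 4 = 1 + 4 = 5)
W(g(4, -3), -2)*D + 24*(-5) = (2 - (-2 - 1*(-3))/4)*5 + 24*(-5) = (2 - (-2 + 3)/4)*5 - 120 = (2 - ¼*1)*5 - 120 = (2 - ¼)*5 - 120 = (7/4)*5 - 120 = 35/4 - 120 = -445/4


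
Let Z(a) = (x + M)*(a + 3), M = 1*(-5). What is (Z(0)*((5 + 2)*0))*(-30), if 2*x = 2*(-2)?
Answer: 0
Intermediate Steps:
M = -5
x = -2 (x = (2*(-2))/2 = (1/2)*(-4) = -2)
Z(a) = -21 - 7*a (Z(a) = (-2 - 5)*(a + 3) = -7*(3 + a) = -21 - 7*a)
(Z(0)*((5 + 2)*0))*(-30) = ((-21 - 7*0)*((5 + 2)*0))*(-30) = ((-21 + 0)*(7*0))*(-30) = -21*0*(-30) = 0*(-30) = 0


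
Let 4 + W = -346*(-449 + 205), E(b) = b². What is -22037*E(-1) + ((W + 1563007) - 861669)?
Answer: 763721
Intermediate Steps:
W = 84420 (W = -4 - 346*(-449 + 205) = -4 - 346*(-244) = -4 + 84424 = 84420)
-22037*E(-1) + ((W + 1563007) - 861669) = -22037*(-1)² + ((84420 + 1563007) - 861669) = -22037*1 + (1647427 - 861669) = -22037 + 785758 = 763721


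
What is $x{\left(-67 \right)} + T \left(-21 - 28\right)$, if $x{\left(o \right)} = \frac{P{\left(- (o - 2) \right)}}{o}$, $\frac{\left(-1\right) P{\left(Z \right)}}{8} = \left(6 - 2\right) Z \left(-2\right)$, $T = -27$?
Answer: $\frac{84225}{67} \approx 1257.1$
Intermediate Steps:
$P{\left(Z \right)} = 64 Z$ ($P{\left(Z \right)} = - 8 \left(6 - 2\right) Z \left(-2\right) = - 8 \cdot 4 Z \left(-2\right) = - 8 \left(- 8 Z\right) = 64 Z$)
$x{\left(o \right)} = \frac{128 - 64 o}{o}$ ($x{\left(o \right)} = \frac{64 \left(- (o - 2)\right)}{o} = \frac{64 \left(- (-2 + o)\right)}{o} = \frac{64 \left(2 - o\right)}{o} = \frac{128 - 64 o}{o}$)
$x{\left(-67 \right)} + T \left(-21 - 28\right) = \left(-64 + \frac{128}{-67}\right) - 27 \left(-21 - 28\right) = \left(-64 + 128 \left(- \frac{1}{67}\right)\right) - -1323 = \left(-64 - \frac{128}{67}\right) + 1323 = - \frac{4416}{67} + 1323 = \frac{84225}{67}$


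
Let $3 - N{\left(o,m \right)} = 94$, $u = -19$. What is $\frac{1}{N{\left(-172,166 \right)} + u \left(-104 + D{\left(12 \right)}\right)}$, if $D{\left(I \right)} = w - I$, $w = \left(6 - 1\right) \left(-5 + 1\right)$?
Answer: $\frac{1}{2493} \approx 0.00040112$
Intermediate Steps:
$N{\left(o,m \right)} = -91$ ($N{\left(o,m \right)} = 3 - 94 = -91$)
$w = -20$ ($w = 5 \left(-4\right) = -20$)
$D{\left(I \right)} = -20 - I$
$\frac{1}{N{\left(-172,166 \right)} + u \left(-104 + D{\left(12 \right)}\right)} = \frac{1}{-91 - 19 \left(-104 - 32\right)} = \frac{1}{-91 - -2584} = \frac{1}{-91 + 2584} = \frac{1}{2493}$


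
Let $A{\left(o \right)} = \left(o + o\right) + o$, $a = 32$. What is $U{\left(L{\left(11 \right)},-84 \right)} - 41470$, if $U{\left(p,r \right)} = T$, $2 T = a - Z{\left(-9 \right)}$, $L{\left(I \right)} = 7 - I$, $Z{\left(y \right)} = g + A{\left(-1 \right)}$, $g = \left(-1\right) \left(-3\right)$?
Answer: $-41454$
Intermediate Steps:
$g = 3$
$A{\left(o \right)} = 3 o$ ($A{\left(o \right)} = 2 o + o = 3 o$)
$Z{\left(y \right)} = 0$ ($Z{\left(y \right)} = 3 + 3 \left(-1\right) = 3 - 3 = 0$)
$T = 16$ ($T = \frac{32 - 0}{2} = \frac{32 + 0}{2} = \frac{1}{2} \cdot 32 = 16$)
$U{\left(p,r \right)} = 16$
$U{\left(L{\left(11 \right)},-84 \right)} - 41470 = 16 - 41470 = -41454$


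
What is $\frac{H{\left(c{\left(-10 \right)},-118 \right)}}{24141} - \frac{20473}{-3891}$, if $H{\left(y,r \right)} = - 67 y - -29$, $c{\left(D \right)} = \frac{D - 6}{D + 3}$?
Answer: $\frac{1152096524}{219176139} \approx 5.2565$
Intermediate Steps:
$c{\left(D \right)} = \frac{-6 + D}{3 + D}$
$H{\left(y,r \right)} = 29 - 67 y$ ($H{\left(y,r \right)} = - 67 y + \left(-68 + 97\right) = - 67 y + 29 = 29 - 67 y$)
$\frac{H{\left(c{\left(-10 \right)},-118 \right)}}{24141} - \frac{20473}{-3891} = \frac{29 - 67 \frac{-6 - 10}{3 - 10}}{24141} - \frac{20473}{-3891} = \left(29 - 67 \frac{1}{-7} \left(-16\right)\right) \frac{1}{24141} - - \frac{20473}{3891} = \left(29 - 67 \left(\left(- \frac{1}{7}\right) \left(-16\right)\right)\right) \frac{1}{24141} + \frac{20473}{3891} = \left(29 - \frac{1072}{7}\right) \frac{1}{24141} + \frac{20473}{3891} = \left(- \frac{869}{7}\right) \frac{1}{24141} + \frac{20473}{3891} = - \frac{869}{168987} + \frac{20473}{3891} = \frac{1152096524}{219176139}$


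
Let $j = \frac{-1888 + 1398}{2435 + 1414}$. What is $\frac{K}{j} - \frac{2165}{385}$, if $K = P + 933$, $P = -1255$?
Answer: $\frac{971632}{385} \approx 2523.7$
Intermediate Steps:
$j = - \frac{490}{3849} \approx -0.12731$
$K = -322$ ($K = -1255 + 933 = -322$)
$\frac{K}{j} - \frac{2165}{385} = - \frac{322}{- \frac{490}{3849}} - \frac{2165}{385} = \left(-322\right) \left(- \frac{3849}{490}\right) - \frac{433}{77} = \frac{88527}{35} - \frac{433}{77} = \frac{971632}{385}$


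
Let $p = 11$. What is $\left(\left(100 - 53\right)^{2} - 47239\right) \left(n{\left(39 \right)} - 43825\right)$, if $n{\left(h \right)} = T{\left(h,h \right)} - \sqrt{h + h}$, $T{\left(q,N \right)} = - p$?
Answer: $1973935080 + 45030 \sqrt{78} \approx 1.9743 \cdot 10^{9}$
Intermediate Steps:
$T{\left(q,N \right)} = -11$ ($T{\left(q,N \right)} = \left(-1\right) 11 = -11$)
$n{\left(h \right)} = -11 - \sqrt{2} \sqrt{h}$ ($n{\left(h \right)} = -11 - \sqrt{h + h} = -11 - \sqrt{2 h} = -11 - \sqrt{2} \sqrt{h}$)
$\left(\left(100 - 53\right)^{2} - 47239\right) \left(n{\left(39 \right)} - 43825\right) = \left(\left(100 - 53\right)^{2} - 47239\right) \left(\left(-11 - \sqrt{2} \sqrt{39}\right) - 43825\right) = \left(47^{2} - 47239\right) \left(\left(-11 - \sqrt{78}\right) - 43825\right) = \left(2209 - 47239\right) \left(-43836 - \sqrt{78}\right) = - 45030 \left(-43836 - \sqrt{78}\right) = 1973935080 + 45030 \sqrt{78}$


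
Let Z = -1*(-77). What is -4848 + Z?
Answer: -4771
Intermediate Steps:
Z = 77
-4848 + Z = -4848 + 77 = -4771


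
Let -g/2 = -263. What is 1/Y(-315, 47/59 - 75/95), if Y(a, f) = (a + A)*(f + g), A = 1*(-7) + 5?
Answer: -1121/186920318 ≈ -5.9972e-6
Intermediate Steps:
g = 526 (g = -2*(-263) = 526)
A = -2 (A = -7 + 5 = -2)
Y(a, f) = (-2 + a)*(526 + f) (Y(a, f) = (a - 2)*(f + 526) = (-2 + a)*(526 + f))
1/Y(-315, 47/59 - 75/95) = 1/(-1052 - 2*(47/59 - 75/95) + 526*(-315) - 315*(47/59 - 75/95)) = 1/(-1052 - 2*(47*(1/59) - 75*1/95) - 165690 - 315*(47*(1/59) - 75*1/95)) = 1/(-1052 - 2*(47/59 - 15/19) - 165690 - 315*(47/59 - 15/19)) = 1/(-1052 - 2*8/1121 - 165690 - 315*8/1121) = 1/(-1052 - 16/1121 - 165690 - 2520/1121) = 1/(-186920318/1121) = -1121/186920318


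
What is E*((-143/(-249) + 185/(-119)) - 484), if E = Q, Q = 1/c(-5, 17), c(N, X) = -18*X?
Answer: 7185226/4533543 ≈ 1.5849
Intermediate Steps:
Q = -1/306 (Q = 1/(-18*17) = 1/(-306) = -1/306 ≈ -0.0032680)
E = -1/306 ≈ -0.0032680
E*((-143/(-249) + 185/(-119)) - 484) = -((-143/(-249) + 185/(-119)) - 484)/306 = -((-143*(-1/249) + 185*(-1/119)) - 484)/306 = -((143/249 - 185/119) - 484)/306 = -(-29048/29631 - 484)/306 = -1/306*(-14370452/29631) = 7185226/4533543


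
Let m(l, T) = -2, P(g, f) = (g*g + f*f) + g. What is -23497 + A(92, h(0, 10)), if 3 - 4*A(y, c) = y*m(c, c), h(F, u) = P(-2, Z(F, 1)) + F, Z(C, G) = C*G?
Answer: -93801/4 ≈ -23450.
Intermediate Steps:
P(g, f) = g + f**2 + g**2 (P(g, f) = (g**2 + f**2) + g = (f**2 + g**2) + g = g + f**2 + g**2)
h(F, u) = 2 + F + F**2 (h(F, u) = (-2 + (F*1)**2 + (-2)**2) + F = (-2 + F**2 + 4) + F = (2 + F**2) + F = 2 + F + F**2)
A(y, c) = 3/4 + y/2 (A(y, c) = 3/4 - y*(-2)/4 = 3/4 - (-1)*y/2 = 3/4 + y/2)
-23497 + A(92, h(0, 10)) = -23497 + (3/4 + (1/2)*92) = -23497 + (3/4 + 46) = -23497 + 187/4 = -93801/4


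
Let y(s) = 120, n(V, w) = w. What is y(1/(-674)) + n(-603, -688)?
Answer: -568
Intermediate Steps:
y(1/(-674)) + n(-603, -688) = 120 - 688 = -568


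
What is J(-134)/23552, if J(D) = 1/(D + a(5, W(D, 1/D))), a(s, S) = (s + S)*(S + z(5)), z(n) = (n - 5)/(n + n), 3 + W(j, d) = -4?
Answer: -1/2826240 ≈ -3.5383e-7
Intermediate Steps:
W(j, d) = -7 (W(j, d) = -3 - 4 = -7)
z(n) = (-5 + n)/(2*n) (z(n) = (-5 + n)/((2*n)) = (-5 + n)*(1/(2*n)) = (-5 + n)/(2*n))
a(s, S) = S*(S + s) (a(s, S) = (s + S)*(S + (½)*(-5 + 5)/5) = (S + s)*(S + (½)*(⅕)*0) = (S + s)*(S + 0) = (S + s)*S = S*(S + s))
J(D) = 1/(14 + D) (J(D) = 1/(D - 7*(-7 + 5)) = 1/(D - 7*(-2)) = 1/(D + 14) = 1/(14 + D))
J(-134)/23552 = 1/((14 - 134)*23552) = (1/23552)/(-120) = -1/120*1/23552 = -1/2826240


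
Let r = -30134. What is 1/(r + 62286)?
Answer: 1/32152 ≈ 3.1102e-5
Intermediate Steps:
1/(r + 62286) = 1/(-30134 + 62286) = 1/32152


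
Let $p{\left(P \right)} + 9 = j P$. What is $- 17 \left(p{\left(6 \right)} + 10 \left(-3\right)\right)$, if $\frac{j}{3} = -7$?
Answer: $2805$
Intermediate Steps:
$j = -21$ ($j = 3 \left(-7\right) = -21$)
$p{\left(P \right)} = -9 - 21 P$
$- 17 \left(p{\left(6 \right)} + 10 \left(-3\right)\right) = - 17 \left(\left(-9 - 126\right) + 10 \left(-3\right)\right) = - 17 \left(\left(-9 - 126\right) - 30\right) = - 17 \left(-135 - 30\right) = \left(-17\right) \left(-165\right) = 2805$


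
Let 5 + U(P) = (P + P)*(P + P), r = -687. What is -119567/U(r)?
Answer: -4123/65099 ≈ -0.063334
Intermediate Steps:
U(P) = -5 + 4*P² (U(P) = -5 + (P + P)*(P + P) = -5 + (2*P)*(2*P) = -5 + 4*P²)
-119567/U(r) = -119567/(-5 + 4*(-687)²) = -119567/(-5 + 4*471969) = -119567/(-5 + 1887876) = -119567/1887871 = -119567*1/1887871 = -4123/65099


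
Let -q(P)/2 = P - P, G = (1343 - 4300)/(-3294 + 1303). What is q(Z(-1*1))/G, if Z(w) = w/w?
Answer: 0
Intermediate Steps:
Z(w) = 1
G = 2957/1991 (G = -2957/(-1991) = -2957*(-1/1991) = 2957/1991 ≈ 1.4852)
q(P) = 0 (q(P) = -2*(P - P) = -2*0 = 0)
q(Z(-1*1))/G = 0/(2957/1991) = 0*(1991/2957) = 0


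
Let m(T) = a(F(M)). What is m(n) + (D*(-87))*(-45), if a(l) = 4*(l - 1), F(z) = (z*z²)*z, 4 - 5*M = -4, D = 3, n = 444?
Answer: 7354509/625 ≈ 11767.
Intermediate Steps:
M = 8/5 (M = ⅘ - ⅕*(-4) = ⅘ + ⅘ = 8/5 ≈ 1.6000)
F(z) = z⁴ (F(z) = z³*z = z⁴)
a(l) = -4 + 4*l (a(l) = 4*(-1 + l) = -4 + 4*l)
m(T) = 13884/625 (m(T) = -4 + 4*(8/5)⁴ = -4 + 4*(4096/625) = -4 + 16384/625 = 13884/625)
m(n) + (D*(-87))*(-45) = 13884/625 + (3*(-87))*(-45) = 13884/625 - 261*(-45) = 13884/625 + 11745 = 7354509/625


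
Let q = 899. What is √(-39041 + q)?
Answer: 3*I*√4238 ≈ 195.3*I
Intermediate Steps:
√(-39041 + q) = √(-39041 + 899) = √(-38142) = 3*I*√4238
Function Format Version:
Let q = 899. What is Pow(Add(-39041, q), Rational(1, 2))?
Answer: Mul(3, I, Pow(4238, Rational(1, 2))) ≈ Mul(195.30, I)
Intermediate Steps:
Pow(Add(-39041, q), Rational(1, 2)) = Pow(Add(-39041, 899), Rational(1, 2)) = Pow(-38142, Rational(1, 2)) = Mul(3, I, Pow(4238, Rational(1, 2)))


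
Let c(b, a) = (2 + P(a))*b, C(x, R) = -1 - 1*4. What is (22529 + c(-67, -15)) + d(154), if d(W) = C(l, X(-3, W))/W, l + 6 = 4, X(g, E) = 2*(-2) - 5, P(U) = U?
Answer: 3603595/154 ≈ 23400.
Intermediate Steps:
X(g, E) = -9 (X(g, E) = -4 - 5 = -9)
l = -2 (l = -6 + 4 = -2)
C(x, R) = -5 (C(x, R) = -1 - 4 = -5)
c(b, a) = b*(2 + a) (c(b, a) = (2 + a)*b = b*(2 + a))
d(W) = -5/W
(22529 + c(-67, -15)) + d(154) = (22529 - 67*(2 - 15)) - 5/154 = (22529 - 67*(-13)) - 5*1/154 = (22529 + 871) - 5/154 = 23400 - 5/154 = 3603595/154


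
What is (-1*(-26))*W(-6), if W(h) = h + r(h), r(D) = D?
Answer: -312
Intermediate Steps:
W(h) = 2*h (W(h) = h + h = 2*h)
(-1*(-26))*W(-6) = (-1*(-26))*(2*(-6)) = 26*(-12) = -312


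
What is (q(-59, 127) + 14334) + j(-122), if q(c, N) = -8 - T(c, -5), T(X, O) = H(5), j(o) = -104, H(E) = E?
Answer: 14217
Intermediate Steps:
T(X, O) = 5
q(c, N) = -13 (q(c, N) = -8 - 1*5 = -8 - 5 = -13)
(q(-59, 127) + 14334) + j(-122) = (-13 + 14334) - 104 = 14321 - 104 = 14217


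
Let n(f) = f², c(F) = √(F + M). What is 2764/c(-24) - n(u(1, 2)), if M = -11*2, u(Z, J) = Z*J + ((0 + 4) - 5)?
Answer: -1 - 1382*I*√46/23 ≈ -1.0 - 407.53*I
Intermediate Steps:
u(Z, J) = -1 + J*Z (u(Z, J) = J*Z + (4 - 5) = J*Z - 1 = -1 + J*Z)
M = -22
c(F) = √(-22 + F) (c(F) = √(F - 22) = √(-22 + F))
2764/c(-24) - n(u(1, 2)) = 2764/(√(-22 - 24)) - (-1 + 2*1)² = 2764/(√(-46)) - (-1 + 2)² = 2764/((I*√46)) - 1*1² = 2764*(-I*√46/46) - 1*1 = -1382*I*√46/23 - 1 = -1 - 1382*I*√46/23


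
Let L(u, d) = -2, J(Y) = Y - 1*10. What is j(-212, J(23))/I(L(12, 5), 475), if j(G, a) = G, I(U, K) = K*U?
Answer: 106/475 ≈ 0.22316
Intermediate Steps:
J(Y) = -10 + Y (J(Y) = Y - 10 = -10 + Y)
j(-212, J(23))/I(L(12, 5), 475) = -212/(475*(-2)) = -212/(-950) = -212*(-1/950) = 106/475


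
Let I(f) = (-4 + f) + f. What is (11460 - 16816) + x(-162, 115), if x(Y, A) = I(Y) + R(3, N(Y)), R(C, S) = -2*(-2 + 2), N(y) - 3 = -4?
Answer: -5684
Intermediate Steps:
I(f) = -4 + 2*f
N(y) = -1 (N(y) = 3 - 4 = -1)
R(C, S) = 0 (R(C, S) = -2*0 = 0)
x(Y, A) = -4 + 2*Y (x(Y, A) = (-4 + 2*Y) + 0 = -4 + 2*Y)
(11460 - 16816) + x(-162, 115) = (11460 - 16816) + (-4 + 2*(-162)) = -5356 + (-4 - 324) = -5356 - 328 = -5684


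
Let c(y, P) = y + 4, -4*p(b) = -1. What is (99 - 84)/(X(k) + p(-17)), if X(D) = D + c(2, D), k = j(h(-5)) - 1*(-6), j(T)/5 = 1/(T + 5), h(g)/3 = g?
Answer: 60/47 ≈ 1.2766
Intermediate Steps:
p(b) = 1/4 (p(b) = -1/4*(-1) = 1/4)
h(g) = 3*g
c(y, P) = 4 + y
j(T) = 5/(5 + T) (j(T) = 5/(T + 5) = 5/(5 + T))
k = 11/2 (k = 5/(5 + 3*(-5)) - 1*(-6) = 5/(5 - 15) + 6 = 5/(-10) + 6 = 5*(-1/10) + 6 = -1/2 + 6 = 11/2 ≈ 5.5000)
X(D) = 6 + D (X(D) = D + (4 + 2) = D + 6 = 6 + D)
(99 - 84)/(X(k) + p(-17)) = (99 - 84)/((6 + 11/2) + 1/4) = 15/(23/2 + 1/4) = 15/(47/4) = 15*(4/47) = 60/47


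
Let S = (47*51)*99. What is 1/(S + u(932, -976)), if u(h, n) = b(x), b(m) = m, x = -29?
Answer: 1/237274 ≈ 4.2145e-6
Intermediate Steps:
u(h, n) = -29
S = 237303 (S = 2397*99 = 237303)
1/(S + u(932, -976)) = 1/(237303 - 29) = 1/237274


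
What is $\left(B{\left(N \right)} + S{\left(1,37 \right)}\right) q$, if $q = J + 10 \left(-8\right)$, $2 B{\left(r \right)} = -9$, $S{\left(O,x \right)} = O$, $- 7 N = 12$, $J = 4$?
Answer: $266$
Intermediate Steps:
$N = - \frac{12}{7}$ ($N = \left(- \frac{1}{7}\right) 12 = - \frac{12}{7} \approx -1.7143$)
$B{\left(r \right)} = - \frac{9}{2}$ ($B{\left(r \right)} = \frac{1}{2} \left(-9\right) = - \frac{9}{2}$)
$q = -76$ ($q = 4 + 10 \left(-8\right) = 4 - 80 = -76$)
$\left(B{\left(N \right)} + S{\left(1,37 \right)}\right) q = \left(- \frac{9}{2} + 1\right) \left(-76\right) = \left(- \frac{7}{2}\right) \left(-76\right) = 266$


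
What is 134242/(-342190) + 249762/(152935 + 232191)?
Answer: 8441493572/32946566485 ≈ 0.25622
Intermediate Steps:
134242/(-342190) + 249762/(152935 + 232191) = 134242*(-1/342190) + 249762/385126 = -67121/171095 + 249762*(1/385126) = -67121/171095 + 124881/192563 = 8441493572/32946566485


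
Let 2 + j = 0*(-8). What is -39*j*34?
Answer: 2652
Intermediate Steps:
j = -2 (j = -2 + 0*(-8) = -2 + 0 = -2)
-39*j*34 = -39*(-2)*34 = 78*34 = 2652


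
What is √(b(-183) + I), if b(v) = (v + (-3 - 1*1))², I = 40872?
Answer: √75841 ≈ 275.39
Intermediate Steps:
b(v) = (-4 + v)² (b(v) = (v + (-3 - 1))² = (v - 4)² = (-4 + v)²)
√(b(-183) + I) = √((-4 - 183)² + 40872) = √((-187)² + 40872) = √(34969 + 40872) = √75841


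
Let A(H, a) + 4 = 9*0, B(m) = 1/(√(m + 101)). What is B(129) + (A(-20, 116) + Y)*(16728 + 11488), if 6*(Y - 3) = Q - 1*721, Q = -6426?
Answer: -100914524/3 + √230/230 ≈ -3.3638e+7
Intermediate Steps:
Y = -7129/6 (Y = 3 + (-6426 - 1*721)/6 = 3 + (-6426 - 721)/6 = 3 + (⅙)*(-7147) = 3 - 7147/6 = -7129/6 ≈ -1188.2)
B(m) = (101 + m)^(-½) (B(m) = 1/(√(101 + m)) = (101 + m)^(-½))
A(H, a) = -4 (A(H, a) = -4 + 9*0 = -4 + 0 = -4)
B(129) + (A(-20, 116) + Y)*(16728 + 11488) = (101 + 129)^(-½) + (-4 - 7129/6)*(16728 + 11488) = 230^(-½) - 7153/6*28216 = √230/230 - 100914524/3 = -100914524/3 + √230/230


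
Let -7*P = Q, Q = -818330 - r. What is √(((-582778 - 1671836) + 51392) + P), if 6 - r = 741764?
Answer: I*√107421874/7 ≈ 1480.6*I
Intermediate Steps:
r = -741758 (r = 6 - 1*741764 = 6 - 741764 = -741758)
Q = -76572 (Q = -818330 - 1*(-741758) = -818330 + 741758 = -76572)
P = 76572/7 (P = -⅐*(-76572) = 76572/7 ≈ 10939.)
√(((-582778 - 1671836) + 51392) + P) = √(((-582778 - 1671836) + 51392) + 76572/7) = √((-2254614 + 51392) + 76572/7) = √(-2203222 + 76572/7) = √(-15345982/7) = I*√107421874/7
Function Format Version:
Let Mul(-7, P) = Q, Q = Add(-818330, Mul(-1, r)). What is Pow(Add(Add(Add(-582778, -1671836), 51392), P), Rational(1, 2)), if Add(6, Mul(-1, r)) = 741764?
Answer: Mul(Rational(1, 7), I, Pow(107421874, Rational(1, 2))) ≈ Mul(1480.6, I)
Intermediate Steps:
r = -741758 (r = Add(6, Mul(-1, 741764)) = Add(6, -741764) = -741758)
Q = -76572 (Q = Add(-818330, Mul(-1, -741758)) = Add(-818330, 741758) = -76572)
P = Rational(76572, 7) (P = Mul(Rational(-1, 7), -76572) = Rational(76572, 7) ≈ 10939.)
Pow(Add(Add(Add(-582778, -1671836), 51392), P), Rational(1, 2)) = Pow(Add(Add(Add(-582778, -1671836), 51392), Rational(76572, 7)), Rational(1, 2)) = Pow(Add(Add(-2254614, 51392), Rational(76572, 7)), Rational(1, 2)) = Pow(Add(-2203222, Rational(76572, 7)), Rational(1, 2)) = Pow(Rational(-15345982, 7), Rational(1, 2)) = Mul(Rational(1, 7), I, Pow(107421874, Rational(1, 2)))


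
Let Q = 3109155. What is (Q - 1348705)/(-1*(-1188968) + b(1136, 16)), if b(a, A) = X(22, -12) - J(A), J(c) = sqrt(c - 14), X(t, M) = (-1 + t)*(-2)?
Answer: 1046522388350/706772516737 + 880225*sqrt(2)/706772516737 ≈ 1.4807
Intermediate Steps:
X(t, M) = 2 - 2*t
J(c) = sqrt(-14 + c)
b(a, A) = -42 - sqrt(-14 + A) (b(a, A) = (2 - 2*22) - sqrt(-14 + A) = (2 - 44) - sqrt(-14 + A) = -42 - sqrt(-14 + A))
(Q - 1348705)/(-1*(-1188968) + b(1136, 16)) = (3109155 - 1348705)/(-1*(-1188968) + (-42 - sqrt(-14 + 16))) = 1760450/(1188968 + (-42 - sqrt(2))) = 1760450/(1188926 - sqrt(2))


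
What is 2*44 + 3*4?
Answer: 100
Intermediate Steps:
2*44 + 3*4 = 88 + 12 = 100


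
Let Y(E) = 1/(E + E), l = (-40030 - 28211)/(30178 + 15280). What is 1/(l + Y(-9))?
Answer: -204561/318449 ≈ -0.64237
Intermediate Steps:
l = -68241/45458 ≈ -1.5012
Y(E) = 1/(2*E)
1/(l + Y(-9)) = 1/(-68241/45458 + (1/2)/(-9)) = 1/(-68241/45458 + (1/2)*(-1/9)) = 1/(-68241/45458 - 1/18) = 1/(-318449/204561) = -204561/318449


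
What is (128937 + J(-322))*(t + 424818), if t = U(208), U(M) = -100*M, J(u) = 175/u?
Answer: 52092649291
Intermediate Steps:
t = -20800 (t = -100*208 = -20800)
(128937 + J(-322))*(t + 424818) = (128937 + 175/(-322))*(-20800 + 424818) = (128937 + 175*(-1/322))*404018 = (128937 - 25/46)*404018 = (5931077/46)*404018 = 52092649291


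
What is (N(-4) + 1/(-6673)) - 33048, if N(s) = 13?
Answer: -220442556/6673 ≈ -33035.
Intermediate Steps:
(N(-4) + 1/(-6673)) - 33048 = (13 + 1/(-6673)) - 33048 = (13 - 1/6673) - 33048 = 86748/6673 - 33048 = -220442556/6673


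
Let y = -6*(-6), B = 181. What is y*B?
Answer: 6516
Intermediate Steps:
y = 36
y*B = 36*181 = 6516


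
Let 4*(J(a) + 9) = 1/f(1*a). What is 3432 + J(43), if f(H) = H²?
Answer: 25316509/7396 ≈ 3423.0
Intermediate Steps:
J(a) = -9 + 1/(4*a²) (J(a) = -9 + 1/(4*((1*a)²)) = -9 + 1/(4*(a²)) = -9 + 1/(4*a²))
3432 + J(43) = 3432 + (-9 + (¼)/43²) = 3432 + (-9 + (¼)*(1/1849)) = 3432 + (-9 + 1/7396) = 3432 - 66563/7396 = 25316509/7396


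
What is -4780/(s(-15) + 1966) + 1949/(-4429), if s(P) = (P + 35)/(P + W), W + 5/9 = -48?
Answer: -3575248917/1244960897 ≈ -2.8718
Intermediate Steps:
W = -437/9 (W = -5/9 - 48 = -437/9 ≈ -48.556)
s(P) = (35 + P)/(-437/9 + P) (s(P) = (P + 35)/(P - 437/9) = (35 + P)/(-437/9 + P))
-4780/(s(-15) + 1966) + 1949/(-4429) = -4780/(9*(35 - 15)/(-437 + 9*(-15)) + 1966) + 1949/(-4429) = -4780/(9*20/(-437 - 135) + 1966) + 1949*(-1/4429) = -4780/(9*20/(-572) + 1966) - 1949/4429 = -4780/(9*(-1/572)*20 + 1966) - 1949/4429 = -4780/(-45/143 + 1966) - 1949/4429 = -4780/281093/143 - 1949/4429 = -4780*143/281093 - 1949/4429 = -683540/281093 - 1949/4429 = -3575248917/1244960897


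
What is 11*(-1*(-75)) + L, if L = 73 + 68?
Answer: 966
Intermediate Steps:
L = 141
11*(-1*(-75)) + L = 11*(-1*(-75)) + 141 = 11*75 + 141 = 825 + 141 = 966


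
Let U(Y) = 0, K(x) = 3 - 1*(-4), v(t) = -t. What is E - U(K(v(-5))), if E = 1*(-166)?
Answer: -166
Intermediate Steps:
K(x) = 7 (K(x) = 3 + 4 = 7)
E = -166
E - U(K(v(-5))) = -166 - 1*0 = -166 + 0 = -166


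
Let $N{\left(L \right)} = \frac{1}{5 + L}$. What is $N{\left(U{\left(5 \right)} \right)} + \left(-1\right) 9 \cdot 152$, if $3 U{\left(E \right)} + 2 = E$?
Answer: $- \frac{8207}{6} \approx -1367.8$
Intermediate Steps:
$U{\left(E \right)} = - \frac{2}{3} + \frac{E}{3}$
$N{\left(U{\left(5 \right)} \right)} + \left(-1\right) 9 \cdot 152 = \frac{1}{5 + \left(- \frac{2}{3} + \frac{1}{3} \cdot 5\right)} + \left(-1\right) 9 \cdot 152 = \frac{1}{5 + \left(- \frac{2}{3} + \frac{5}{3}\right)} - 1368 = \frac{1}{5 + 1} - 1368 = \frac{1}{6} - 1368 = - \frac{8207}{6}$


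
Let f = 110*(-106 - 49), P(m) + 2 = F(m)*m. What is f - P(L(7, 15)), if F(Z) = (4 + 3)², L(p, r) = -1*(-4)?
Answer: -17244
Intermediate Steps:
L(p, r) = 4
F(Z) = 49 (F(Z) = 7² = 49)
P(m) = -2 + 49*m
f = -17050 (f = 110*(-155) = -17050)
f - P(L(7, 15)) = -17050 - (-2 + 49*4) = -17050 - (-2 + 196) = -17050 - 1*194 = -17050 - 194 = -17244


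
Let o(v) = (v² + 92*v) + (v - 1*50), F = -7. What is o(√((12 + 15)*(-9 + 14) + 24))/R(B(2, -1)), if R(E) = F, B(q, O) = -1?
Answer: -109/7 - 93*√159/7 ≈ -183.10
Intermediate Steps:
R(E) = -7
o(v) = -50 + v² + 93*v (o(v) = (v² + 92*v) + (v - 50) = (v² + 92*v) + (-50 + v) = -50 + v² + 93*v)
o(√((12 + 15)*(-9 + 14) + 24))/R(B(2, -1)) = (-50 + (√((12 + 15)*(-9 + 14) + 24))² + 93*√((12 + 15)*(-9 + 14) + 24))/(-7) = (-50 + (√(27*5 + 24))² + 93*√(27*5 + 24))*(-⅐) = (-50 + (√(135 + 24))² + 93*√(135 + 24))*(-⅐) = (-50 + (√159)² + 93*√159)*(-⅐) = (-50 + 159 + 93*√159)*(-⅐) = (109 + 93*√159)*(-⅐) = -109/7 - 93*√159/7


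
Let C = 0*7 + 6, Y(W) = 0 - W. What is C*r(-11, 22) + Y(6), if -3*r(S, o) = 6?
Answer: -18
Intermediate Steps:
r(S, o) = -2 (r(S, o) = -⅓*6 = -2)
Y(W) = -W
C = 6 (C = 0 + 6 = 6)
C*r(-11, 22) + Y(6) = 6*(-2) - 1*6 = -12 - 6 = -18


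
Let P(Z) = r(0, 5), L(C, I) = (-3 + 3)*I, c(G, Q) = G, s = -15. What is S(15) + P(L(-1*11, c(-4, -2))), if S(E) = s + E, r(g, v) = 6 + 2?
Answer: 8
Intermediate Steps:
L(C, I) = 0 (L(C, I) = 0*I = 0)
r(g, v) = 8
P(Z) = 8
S(E) = -15 + E
S(15) + P(L(-1*11, c(-4, -2))) = (-15 + 15) + 8 = 0 + 8 = 8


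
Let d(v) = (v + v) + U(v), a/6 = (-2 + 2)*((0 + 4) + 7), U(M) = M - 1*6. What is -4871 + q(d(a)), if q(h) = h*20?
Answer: -4991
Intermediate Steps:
U(M) = -6 + M (U(M) = M - 6 = -6 + M)
a = 0 (a = 6*((-2 + 2)*((0 + 4) + 7)) = 6*(0*(4 + 7)) = 6*(0*11) = 6*0 = 0)
d(v) = -6 + 3*v (d(v) = (v + v) + (-6 + v) = 2*v + (-6 + v) = -6 + 3*v)
q(h) = 20*h
-4871 + q(d(a)) = -4871 + 20*(-6 + 3*0) = -4871 + 20*(-6 + 0) = -4871 + 20*(-6) = -4871 - 120 = -4991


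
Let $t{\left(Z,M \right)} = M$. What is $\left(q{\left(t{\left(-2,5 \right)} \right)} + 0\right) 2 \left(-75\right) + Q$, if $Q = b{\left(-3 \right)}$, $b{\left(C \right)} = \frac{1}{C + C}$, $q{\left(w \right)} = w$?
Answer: $- \frac{4501}{6} \approx -750.17$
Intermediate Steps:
$b{\left(C \right)} = \frac{1}{2 C}$
$Q = - \frac{1}{6}$ ($Q = \frac{1}{2 \left(-3\right)} = \frac{1}{2} \left(- \frac{1}{3}\right) = - \frac{1}{6} \approx -0.16667$)
$\left(q{\left(t{\left(-2,5 \right)} \right)} + 0\right) 2 \left(-75\right) + Q = \left(5 + 0\right) 2 \left(-75\right) - \frac{1}{6} = 5 \cdot 2 \left(-75\right) - \frac{1}{6} = 10 \left(-75\right) - \frac{1}{6} = -750 - \frac{1}{6} = - \frac{4501}{6}$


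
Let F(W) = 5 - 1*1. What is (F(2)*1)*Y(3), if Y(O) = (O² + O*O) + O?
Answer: 84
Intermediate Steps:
Y(O) = O + 2*O² (Y(O) = (O² + O²) + O = 2*O² + O = O + 2*O²)
F(W) = 4 (F(W) = 5 - 1 = 4)
(F(2)*1)*Y(3) = (4*1)*(3*(1 + 2*3)) = 4*(3*(1 + 6)) = 4*(3*7) = 4*21 = 84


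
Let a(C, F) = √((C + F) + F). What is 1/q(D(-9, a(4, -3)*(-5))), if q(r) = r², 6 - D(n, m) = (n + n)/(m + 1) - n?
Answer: (-10*√2 + 49*I)/(225*(I + 2*√2)) ≈ 0.0044444 + 0.075425*I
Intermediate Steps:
a(C, F) = √(C + 2*F)
D(n, m) = 6 + n - 2*n/(1 + m) (D(n, m) = 6 - ((n + n)/(m + 1) - n) = 6 - ((2*n)/(1 + m) - n) = 6 - (2*n/(1 + m) - n) = 6 - (-n + 2*n/(1 + m)) = 6 + (n - 2*n/(1 + m)) = 6 + n - 2*n/(1 + m))
1/q(D(-9, a(4, -3)*(-5))) = 1/(((6 - 1*(-9) + 6*(√(4 + 2*(-3))*(-5)) + (√(4 + 2*(-3))*(-5))*(-9))/(1 + √(4 + 2*(-3))*(-5)))²) = 1/(((6 + 9 + 6*(√(4 - 6)*(-5)) + (√(4 - 6)*(-5))*(-9))/(1 + √(4 - 6)*(-5)))²) = 1/(((6 + 9 + 6*(√(-2)*(-5)) + (√(-2)*(-5))*(-9))/(1 + √(-2)*(-5)))²) = 1/(((6 + 9 + 6*((I*√2)*(-5)) + ((I*√2)*(-5))*(-9))/(1 + (I*√2)*(-5)))²) = 1/(((6 + 9 + 6*(-5*I*√2) - 5*I*√2*(-9))/(1 - 5*I*√2))²) = 1/(((6 + 9 - 30*I*√2 + 45*I*√2)/(1 - 5*I*√2))²) = 1/(((15 + 15*I*√2)/(1 - 5*I*√2))²) = 1/((15 + 15*I*√2)²/(1 - 5*I*√2)²) = (1 - 5*I*√2)²/(15 + 15*I*√2)²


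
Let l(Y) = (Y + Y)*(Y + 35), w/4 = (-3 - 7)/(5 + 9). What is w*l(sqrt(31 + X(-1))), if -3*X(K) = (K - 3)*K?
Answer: -3560/21 - 200*sqrt(267)/3 ≈ -1258.9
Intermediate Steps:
X(K) = -K*(-3 + K)/3 (X(K) = -(K - 3)*K/3 = -(-3 + K)*K/3 = -K*(-3 + K)/3)
w = -20/7 (w = 4*((-3 - 7)/(5 + 9)) = 4*(-10/14) = 4*(-10*1/14) = 4*(-5/7) = -20/7 ≈ -2.8571)
l(Y) = 2*Y*(35 + Y) (l(Y) = (2*Y)*(35 + Y) = 2*Y*(35 + Y))
w*l(sqrt(31 + X(-1))) = -40*sqrt(31 + (1/3)*(-1)*(3 - 1*(-1)))*(35 + sqrt(31 + (1/3)*(-1)*(3 - 1*(-1))))/7 = -40*sqrt(31 + (1/3)*(-1)*(3 + 1))*(35 + sqrt(31 + (1/3)*(-1)*(3 + 1)))/7 = -40*sqrt(31 + (1/3)*(-1)*4)*(35 + sqrt(31 + (1/3)*(-1)*4))/7 = -40*sqrt(31 - 4/3)*(35 + sqrt(31 - 4/3))/7 = -40*sqrt(89/3)*(35 + sqrt(89/3))/7 = -40*sqrt(267)/3*(35 + sqrt(267)/3)/7 = -40*sqrt(267)*(35 + sqrt(267)/3)/21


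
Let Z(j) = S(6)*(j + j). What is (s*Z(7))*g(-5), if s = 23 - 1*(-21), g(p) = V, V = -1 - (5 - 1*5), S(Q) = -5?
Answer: 3080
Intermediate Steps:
V = -1 (V = -1 - (5 - 5) = -1 - 1*0 = -1 + 0 = -1)
g(p) = -1
s = 44 (s = 23 + 21 = 44)
Z(j) = -10*j (Z(j) = -5*(j + j) = -10*j)
(s*Z(7))*g(-5) = (44*(-10*7))*(-1) = (44*(-70))*(-1) = -3080*(-1) = 3080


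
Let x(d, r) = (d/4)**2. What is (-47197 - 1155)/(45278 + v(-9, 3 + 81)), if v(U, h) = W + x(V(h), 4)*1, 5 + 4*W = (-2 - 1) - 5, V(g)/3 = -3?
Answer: -773632/724477 ≈ -1.0678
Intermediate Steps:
V(g) = -9 (V(g) = 3*(-3) = -9)
x(d, r) = d**2/16 (x(d, r) = (d*(1/4))**2 = (d/4)**2 = d**2/16)
W = -13/4 (W = -5/4 + ((-2 - 1) - 5)/4 = -5/4 + (-3 - 5)/4 = -5/4 + (1/4)*(-8) = -5/4 - 2 = -13/4 ≈ -3.2500)
v(U, h) = 29/16 (v(U, h) = -13/4 + ((1/16)*(-9)**2)*1 = -13/4 + ((1/16)*81)*1 = -13/4 + (81/16)*1 = -13/4 + 81/16 = 29/16)
(-47197 - 1155)/(45278 + v(-9, 3 + 81)) = (-47197 - 1155)/(45278 + 29/16) = -48352/724477/16 = -48352*16/724477 = -773632/724477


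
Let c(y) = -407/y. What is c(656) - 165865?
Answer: -108807847/656 ≈ -1.6587e+5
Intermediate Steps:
c(656) - 165865 = -407/656 - 165865 = -108807847/656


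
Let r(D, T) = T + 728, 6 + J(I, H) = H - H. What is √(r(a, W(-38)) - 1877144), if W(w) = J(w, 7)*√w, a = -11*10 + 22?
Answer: √(-1876416 - 6*I*√38) ≈ 0.01 - 1369.8*I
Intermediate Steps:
J(I, H) = -6 (J(I, H) = -6 + (H - H) = -6 + 0 = -6)
a = -88 (a = -110 + 22 = -88)
W(w) = -6*√w
r(D, T) = 728 + T
√(r(a, W(-38)) - 1877144) = √((728 - 6*I*√38) - 1877144) = √(-1876416 - 6*I*√38)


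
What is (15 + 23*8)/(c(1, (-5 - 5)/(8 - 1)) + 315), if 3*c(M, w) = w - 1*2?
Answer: 1393/2197 ≈ 0.63405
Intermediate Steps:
c(M, w) = -⅔ + w/3 (c(M, w) = (w - 1*2)/3 = (w - 2)/3 = (-2 + w)/3 = -⅔ + w/3)
(15 + 23*8)/(c(1, (-5 - 5)/(8 - 1)) + 315) = (15 + 23*8)/((-⅔ + ((-5 - 5)/(8 - 1))/3) + 315) = (15 + 184)/((-⅔ + (-10/7)/3) + 315) = 199/((-⅔ + (-10*⅐)/3) + 315) = 199/((-⅔ + (⅓)*(-10/7)) + 315) = 199/((-⅔ - 10/21) + 315) = 199/(-8/7 + 315) = 199/(2197/7) = (7/2197)*199 = 1393/2197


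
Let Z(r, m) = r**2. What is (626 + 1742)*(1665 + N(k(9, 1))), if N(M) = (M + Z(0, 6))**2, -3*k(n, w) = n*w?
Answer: 3964032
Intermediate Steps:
k(n, w) = -n*w/3
N(M) = M**2 (N(M) = (M + 0**2)**2 = (M + 0)**2 = M**2)
(626 + 1742)*(1665 + N(k(9, 1))) = (626 + 1742)*(1665 + (-1/3*9*1)**2) = 2368*(1665 + (-3)**2) = 2368*(1665 + 9) = 2368*1674 = 3964032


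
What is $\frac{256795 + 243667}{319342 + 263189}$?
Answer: $\frac{500462}{582531} \approx 0.85912$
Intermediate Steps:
$\frac{256795 + 243667}{319342 + 263189} = \frac{500462}{582531}$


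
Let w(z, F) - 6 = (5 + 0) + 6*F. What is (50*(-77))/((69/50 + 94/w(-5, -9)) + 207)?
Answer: -1182500/63331 ≈ -18.672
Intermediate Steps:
w(z, F) = 11 + 6*F (w(z, F) = 6 + ((5 + 0) + 6*F) = 6 + (5 + 6*F) = 11 + 6*F)
(50*(-77))/((69/50 + 94/w(-5, -9)) + 207) = (50*(-77))/((69/50 + 94/(11 + 6*(-9))) + 207) = -3850/((69*(1/50) + 94/(11 - 54)) + 207) = -3850/((69/50 + 94/(-43)) + 207) = -3850/((69/50 + 94*(-1/43)) + 207) = -3850/((69/50 - 94/43) + 207) = -3850/(-1733/2150 + 207) = -3850/443317/2150 = -3850*2150/443317 = -1182500/63331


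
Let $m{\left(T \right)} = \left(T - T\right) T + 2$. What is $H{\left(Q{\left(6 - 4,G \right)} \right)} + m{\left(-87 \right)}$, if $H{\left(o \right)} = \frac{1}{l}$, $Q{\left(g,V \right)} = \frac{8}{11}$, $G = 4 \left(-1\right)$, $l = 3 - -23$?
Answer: $\frac{53}{26} \approx 2.0385$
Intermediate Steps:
$l = 26$ ($l = 3 + 23 = 26$)
$G = -4$
$Q{\left(g,V \right)} = \frac{8}{11}$ ($Q{\left(g,V \right)} = 8 \cdot \frac{1}{11} = \frac{8}{11}$)
$m{\left(T \right)} = 2$ ($m{\left(T \right)} = 0 T + 2 = 0 + 2 = 2$)
$H{\left(o \right)} = \frac{1}{26}$
$H{\left(Q{\left(6 - 4,G \right)} \right)} + m{\left(-87 \right)} = \frac{1}{26} + 2 = \frac{53}{26}$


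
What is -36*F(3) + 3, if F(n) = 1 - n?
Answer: 75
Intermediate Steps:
-36*F(3) + 3 = -36*(1 - 1*3) + 3 = -36*(1 - 3) + 3 = -36*(-2) + 3 = 72 + 3 = 75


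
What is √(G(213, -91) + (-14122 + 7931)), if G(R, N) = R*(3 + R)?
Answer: √39817 ≈ 199.54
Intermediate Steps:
√(G(213, -91) + (-14122 + 7931)) = √(213*(3 + 213) + (-14122 + 7931)) = √(213*216 - 6191) = √(46008 - 6191) = √39817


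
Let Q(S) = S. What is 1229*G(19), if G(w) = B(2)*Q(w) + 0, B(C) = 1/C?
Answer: 23351/2 ≈ 11676.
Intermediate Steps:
G(w) = w/2 (G(w) = w/2 + 0 = w/2)
1229*G(19) = 1229*((½)*19) = 1229*(19/2) = 23351/2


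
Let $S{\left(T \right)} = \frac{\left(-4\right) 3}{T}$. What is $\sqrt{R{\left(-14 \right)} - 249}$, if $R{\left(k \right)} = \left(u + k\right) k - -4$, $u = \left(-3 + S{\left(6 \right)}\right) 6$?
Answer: $\sqrt{371} \approx 19.261$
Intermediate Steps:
$S{\left(T \right)} = - \frac{12}{T}$
$u = -30$ ($u = \left(-3 - \frac{12}{6}\right) 6 = \left(-3 - 2\right) 6 = \left(-5\right) 6 = -30$)
$R{\left(k \right)} = 4 + k \left(-30 + k\right)$ ($R{\left(k \right)} = \left(-30 + k\right) k - -4 = k \left(-30 + k\right) + 4 = 4 + k \left(-30 + k\right)$)
$\sqrt{R{\left(-14 \right)} - 249} = \sqrt{\left(4 + \left(-14\right)^{2} - -420\right) - 249} = \sqrt{\left(4 + 196 + 420\right) - 249} = \sqrt{620 - 249} = \sqrt{371}$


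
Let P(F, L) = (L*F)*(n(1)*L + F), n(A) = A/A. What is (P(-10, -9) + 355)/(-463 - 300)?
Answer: 1355/763 ≈ 1.7759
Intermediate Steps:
n(A) = 1
P(F, L) = F*L*(F + L) (P(F, L) = (L*F)*(1*L + F) = (F*L)*(L + F) = (F*L)*(F + L) = F*L*(F + L))
(P(-10, -9) + 355)/(-463 - 300) = (-10*(-9)*(-10 - 9) + 355)/(-463 - 300) = (-10*(-9)*(-19) + 355)/(-763) = (-1710 + 355)*(-1/763) = -1355*(-1/763) = 1355/763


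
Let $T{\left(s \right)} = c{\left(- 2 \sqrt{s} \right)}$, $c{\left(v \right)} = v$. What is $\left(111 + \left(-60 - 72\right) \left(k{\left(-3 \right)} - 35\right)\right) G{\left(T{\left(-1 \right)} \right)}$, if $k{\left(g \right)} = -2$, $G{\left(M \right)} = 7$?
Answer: $34965$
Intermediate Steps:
$T{\left(s \right)} = - 2 \sqrt{s}$
$\left(111 + \left(-60 - 72\right) \left(k{\left(-3 \right)} - 35\right)\right) G{\left(T{\left(-1 \right)} \right)} = \left(111 + \left(-60 - 72\right) \left(-2 - 35\right)\right) 7 = \left(111 - -4884\right) 7 = \left(111 + 4884\right) 7 = 4995 \cdot 7 = 34965$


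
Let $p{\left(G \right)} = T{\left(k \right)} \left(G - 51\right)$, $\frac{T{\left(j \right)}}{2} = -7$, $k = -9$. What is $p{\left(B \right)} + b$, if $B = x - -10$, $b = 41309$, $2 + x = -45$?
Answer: $42541$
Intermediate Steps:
$x = -47$ ($x = -2 - 45 = -47$)
$T{\left(j \right)} = -14$ ($T{\left(j \right)} = 2 \left(-7\right) = -14$)
$B = -37$ ($B = -47 - -10 = -47 + 10 = -37$)
$p{\left(G \right)} = 714 - 14 G$ ($p{\left(G \right)} = - 14 \left(G - 51\right) = - 14 \left(-51 + G\right) = 714 - 14 G$)
$p{\left(B \right)} + b = \left(714 - -518\right) + 41309 = \left(714 + 518\right) + 41309 = 1232 + 41309 = 42541$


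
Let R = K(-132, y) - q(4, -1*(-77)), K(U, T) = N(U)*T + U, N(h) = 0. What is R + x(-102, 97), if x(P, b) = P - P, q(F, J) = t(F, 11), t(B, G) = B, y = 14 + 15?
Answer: -136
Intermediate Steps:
y = 29
K(U, T) = U (K(U, T) = 0*T + U = 0 + U = U)
q(F, J) = F
x(P, b) = 0
R = -136 (R = -132 - 1*4 = -132 - 4 = -136)
R + x(-102, 97) = -136 + 0 = -136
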